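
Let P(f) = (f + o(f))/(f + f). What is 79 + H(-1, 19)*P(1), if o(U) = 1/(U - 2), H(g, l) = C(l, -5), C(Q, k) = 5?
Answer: 79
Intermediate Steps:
H(g, l) = 5
o(U) = 1/(-2 + U)
P(f) = (f + 1/(-2 + f))/(2*f) (P(f) = (f + 1/(-2 + f))/(f + f) = (f + 1/(-2 + f))/((2*f)) = (f + 1/(-2 + f))*(1/(2*f)) = (f + 1/(-2 + f))/(2*f))
79 + H(-1, 19)*P(1) = 79 + 5*((1/2)*(1 + 1*(-2 + 1))/(1*(-2 + 1))) = 79 + 5*((1/2)*1*(1 + 1*(-1))/(-1)) = 79 + 5*((1/2)*1*(-1)*(1 - 1)) = 79 + 5*((1/2)*1*(-1)*0) = 79 + 5*0 = 79 + 0 = 79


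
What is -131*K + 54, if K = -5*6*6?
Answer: 23634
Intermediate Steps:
K = -180 (K = -30*6 = -180)
-131*K + 54 = -131*(-180) + 54 = 23580 + 54 = 23634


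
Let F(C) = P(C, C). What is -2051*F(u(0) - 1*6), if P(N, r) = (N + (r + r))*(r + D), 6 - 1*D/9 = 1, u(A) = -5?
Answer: 2301222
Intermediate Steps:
D = 45 (D = 54 - 9*1 = 54 - 9 = 45)
P(N, r) = (45 + r)*(N + 2*r) (P(N, r) = (N + (r + r))*(r + 45) = (N + 2*r)*(45 + r) = (45 + r)*(N + 2*r))
F(C) = 3*C**2 + 135*C (F(C) = 2*C**2 + 45*C + 90*C + C*C = 2*C**2 + 45*C + 90*C + C**2 = 3*C**2 + 135*C)
-2051*F(u(0) - 1*6) = -6153*(-5 - 1*6)*(45 + (-5 - 1*6)) = -6153*(-5 - 6)*(45 + (-5 - 6)) = -6153*(-11)*(45 - 11) = -6153*(-11)*34 = -2051*(-1122) = 2301222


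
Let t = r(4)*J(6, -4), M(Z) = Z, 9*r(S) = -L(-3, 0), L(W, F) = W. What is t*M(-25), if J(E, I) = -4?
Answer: 100/3 ≈ 33.333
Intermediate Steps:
r(S) = ⅓ (r(S) = (-1*(-3))/9 = (⅑)*3 = ⅓)
t = -4/3 (t = (⅓)*(-4) = -4/3 ≈ -1.3333)
t*M(-25) = -4/3*(-25) = 100/3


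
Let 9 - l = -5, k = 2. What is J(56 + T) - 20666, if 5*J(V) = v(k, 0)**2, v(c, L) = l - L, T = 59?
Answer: -103134/5 ≈ -20627.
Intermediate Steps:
l = 14 (l = 9 - 1*(-5) = 9 + 5 = 14)
v(c, L) = 14 - L
J(V) = 196/5 (J(V) = (14 - 1*0)**2/5 = (14 + 0)**2/5 = (1/5)*14**2 = (1/5)*196 = 196/5)
J(56 + T) - 20666 = 196/5 - 20666 = -103134/5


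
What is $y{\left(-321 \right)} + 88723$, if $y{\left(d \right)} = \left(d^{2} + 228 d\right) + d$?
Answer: $118255$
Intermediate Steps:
$y{\left(d \right)} = d^{2} + 229 d$
$y{\left(-321 \right)} + 88723 = - 321 \left(229 - 321\right) + 88723 = \left(-321\right) \left(-92\right) + 88723 = 29532 + 88723 = 118255$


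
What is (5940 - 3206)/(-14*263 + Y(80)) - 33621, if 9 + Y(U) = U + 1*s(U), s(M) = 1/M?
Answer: -9712619579/288879 ≈ -33622.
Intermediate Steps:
Y(U) = -9 + U + 1/U (Y(U) = -9 + (U + 1/U) = -9 + U + 1/U)
(5940 - 3206)/(-14*263 + Y(80)) - 33621 = (5940 - 3206)/(-14*263 + (-9 + 80 + 1/80)) - 33621 = 2734/(-3682 + (-9 + 80 + 1/80)) - 33621 = 2734/(-3682 + 5681/80) - 33621 = 2734/(-288879/80) - 33621 = 2734*(-80/288879) - 33621 = -218720/288879 - 33621 = -9712619579/288879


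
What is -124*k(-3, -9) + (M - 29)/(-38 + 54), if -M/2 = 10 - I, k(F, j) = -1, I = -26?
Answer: 1883/16 ≈ 117.69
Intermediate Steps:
M = -72 (M = -2*(10 - 1*(-26)) = -2*(10 + 26) = -2*36 = -72)
-124*k(-3, -9) + (M - 29)/(-38 + 54) = -124*(-1) + (-72 - 29)/(-38 + 54) = 124 - 101/16 = 1883/16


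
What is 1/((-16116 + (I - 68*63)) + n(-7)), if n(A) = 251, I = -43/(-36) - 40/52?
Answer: -468/9429533 ≈ -4.9631e-5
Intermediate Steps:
I = 199/468 (I = -43*(-1/36) - 40*1/52 = 43/36 - 10/13 = 199/468 ≈ 0.42521)
1/((-16116 + (I - 68*63)) + n(-7)) = 1/((-16116 + (199/468 - 68*63)) + 251) = 1/((-16116 + (199/468 - 4284)) + 251) = 1/((-16116 - 2004713/468) + 251) = 1/(-9547001/468 + 251) = 1/(-9429533/468) = -468/9429533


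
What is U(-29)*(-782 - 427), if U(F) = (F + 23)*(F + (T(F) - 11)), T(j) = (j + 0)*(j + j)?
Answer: 11911068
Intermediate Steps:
T(j) = 2*j**2 (T(j) = j*(2*j) = 2*j**2)
U(F) = (23 + F)*(-11 + F + 2*F**2) (U(F) = (F + 23)*(F + (2*F**2 - 11)) = (23 + F)*(F + (-11 + 2*F**2)) = (23 + F)*(-11 + F + 2*F**2))
U(-29)*(-782 - 427) = (-253 + 2*(-29)**3 + 12*(-29) + 47*(-29)**2)*(-782 - 427) = (-253 + 2*(-24389) - 348 + 47*841)*(-1209) = (-253 - 48778 - 348 + 39527)*(-1209) = -9852*(-1209) = 11911068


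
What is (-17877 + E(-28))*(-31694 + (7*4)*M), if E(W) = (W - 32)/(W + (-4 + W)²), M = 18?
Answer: 46279597240/83 ≈ 5.5759e+8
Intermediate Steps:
E(W) = (-32 + W)/(W + (-4 + W)²)
(-17877 + E(-28))*(-31694 + (7*4)*M) = (-17877 + (-32 - 28)/(-28 + (-4 - 28)²))*(-31694 + (7*4)*18) = (-17877 - 60/(-28 + (-32)²))*(-31694 + 28*18) = (-17877 - 60/(-28 + 1024))*(-31694 + 504) = (-17877 - 60/996)*(-31190) = (-17877 + (1/996)*(-60))*(-31190) = (-17877 - 5/83)*(-31190) = -1483796/83*(-31190) = 46279597240/83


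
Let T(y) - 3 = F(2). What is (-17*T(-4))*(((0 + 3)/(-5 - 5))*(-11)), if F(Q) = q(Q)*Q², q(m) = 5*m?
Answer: -24123/10 ≈ -2412.3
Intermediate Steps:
F(Q) = 5*Q³ (F(Q) = (5*Q)*Q² = 5*Q³)
T(y) = 43 (T(y) = 3 + 5*2³ = 3 + 5*8 = 3 + 40 = 43)
(-17*T(-4))*(((0 + 3)/(-5 - 5))*(-11)) = (-17*43)*(((0 + 3)/(-5 - 5))*(-11)) = -731*3/(-10)*(-11) = -731*3*(-⅒)*(-11) = -(-2193)*(-11)/10 = -731*33/10 = -24123/10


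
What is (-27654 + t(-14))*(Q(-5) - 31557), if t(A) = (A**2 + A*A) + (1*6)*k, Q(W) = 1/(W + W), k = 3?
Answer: 4298708162/5 ≈ 8.5974e+8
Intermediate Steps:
Q(W) = 1/(2*W)
t(A) = 18 + 2*A**2 (t(A) = (A**2 + A*A) + (1*6)*3 = (A**2 + A**2) + 6*3 = 2*A**2 + 18 = 18 + 2*A**2)
(-27654 + t(-14))*(Q(-5) - 31557) = (-27654 + (18 + 2*(-14)**2))*((1/2)/(-5) - 31557) = (-27654 + (18 + 2*196))*((1/2)*(-1/5) - 31557) = (-27654 + (18 + 392))*(-1/10 - 31557) = (-27654 + 410)*(-315571/10) = -27244*(-315571/10) = 4298708162/5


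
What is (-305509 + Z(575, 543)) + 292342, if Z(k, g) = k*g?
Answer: 299058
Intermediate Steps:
Z(k, g) = g*k
(-305509 + Z(575, 543)) + 292342 = (-305509 + 543*575) + 292342 = (-305509 + 312225) + 292342 = 6716 + 292342 = 299058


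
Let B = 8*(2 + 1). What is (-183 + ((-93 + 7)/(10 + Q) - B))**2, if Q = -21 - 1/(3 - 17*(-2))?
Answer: 1651365769/41616 ≈ 39681.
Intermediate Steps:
B = 24 (B = 8*3 = 24)
Q = -778/37 (Q = -21 - 1/(3 + 34) = -21 - 1/37 = -778/37 ≈ -21.027)
(-183 + ((-93 + 7)/(10 + Q) - B))**2 = (-183 + ((-93 + 7)/(10 - 778/37) - 1*24))**2 = (-183 + (-86/(-408/37) - 24))**2 = (-183 + (-86*(-37/408) - 24))**2 = (-183 + (1591/204 - 24))**2 = (-183 - 3305/204)**2 = (-40637/204)**2 = 1651365769/41616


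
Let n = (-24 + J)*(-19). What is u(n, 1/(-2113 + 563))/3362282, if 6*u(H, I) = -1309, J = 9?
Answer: -17/261996 ≈ -6.4887e-5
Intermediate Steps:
n = 285 (n = (-24 + 9)*(-19) = -15*(-19) = 285)
u(H, I) = -1309/6 (u(H, I) = (⅙)*(-1309) = -1309/6)
u(n, 1/(-2113 + 563))/3362282 = -1309/6/3362282 = -1309/6*1/3362282 = -17/261996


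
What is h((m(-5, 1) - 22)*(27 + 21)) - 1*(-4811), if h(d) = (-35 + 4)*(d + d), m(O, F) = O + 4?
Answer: 73259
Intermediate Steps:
m(O, F) = 4 + O
h(d) = -62*d
h((m(-5, 1) - 22)*(27 + 21)) - 1*(-4811) = -62*((4 - 5) - 22)*(27 + 21) - 1*(-4811) = -62*(-1 - 22)*48 + 4811 = -(-1426)*48 + 4811 = -62*(-1104) + 4811 = 68448 + 4811 = 73259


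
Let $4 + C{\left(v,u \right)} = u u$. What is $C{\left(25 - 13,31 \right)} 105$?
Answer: $100485$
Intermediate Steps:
$C{\left(v,u \right)} = -4 + u^{2}$ ($C{\left(v,u \right)} = -4 + u u = -4 + u^{2}$)
$C{\left(25 - 13,31 \right)} 105 = \left(-4 + 31^{2}\right) 105 = \left(-4 + 961\right) 105 = 957 \cdot 105 = 100485$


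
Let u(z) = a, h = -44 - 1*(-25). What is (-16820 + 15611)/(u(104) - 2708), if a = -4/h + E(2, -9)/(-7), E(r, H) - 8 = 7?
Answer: 160797/360421 ≈ 0.44614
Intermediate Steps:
h = -19 (h = -44 + 25 = -19)
E(r, H) = 15 (E(r, H) = 8 + 7 = 15)
a = -257/133 (a = -4/(-19) + 15/(-7) = -4*(-1/19) + 15*(-⅐) = 4/19 - 15/7 = -257/133 ≈ -1.9323)
u(z) = -257/133
(-16820 + 15611)/(u(104) - 2708) = (-16820 + 15611)/(-257/133 - 2708) = -1209/(-360421/133) = -1209*(-133/360421) = 160797/360421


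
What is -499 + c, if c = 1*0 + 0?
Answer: -499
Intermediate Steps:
c = 0 (c = 0 + 0 = 0)
-499 + c = -499 + 0 = -499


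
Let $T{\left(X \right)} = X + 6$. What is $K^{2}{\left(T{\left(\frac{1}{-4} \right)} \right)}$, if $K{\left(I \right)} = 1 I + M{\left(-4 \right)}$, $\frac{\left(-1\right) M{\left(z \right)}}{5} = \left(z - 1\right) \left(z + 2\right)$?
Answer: $\frac{31329}{16} \approx 1958.1$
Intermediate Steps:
$T{\left(X \right)} = 6 + X$
$M{\left(z \right)} = - 5 \left(-1 + z\right) \left(2 + z\right)$ ($M{\left(z \right)} = - 5 \left(z - 1\right) \left(z + 2\right) = - 5 \left(-1 + z\right) \left(2 + z\right)$)
$K{\left(I \right)} = -50 + I$ ($K{\left(I \right)} = 1 I - \left(-30 + 80\right) = I + \left(10 + 20 - 80\right) = I - 50 = -50 + I$)
$K^{2}{\left(T{\left(\frac{1}{-4} \right)} \right)} = \left(-50 + \left(6 + \frac{1}{-4}\right)\right)^{2} = \left(-50 + \left(6 - \frac{1}{4}\right)\right)^{2} = \left(-50 + \frac{23}{4}\right)^{2} = \left(- \frac{177}{4}\right)^{2} = \frac{31329}{16}$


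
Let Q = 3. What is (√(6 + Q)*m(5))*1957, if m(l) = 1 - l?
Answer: -23484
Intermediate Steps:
(√(6 + Q)*m(5))*1957 = (√(6 + 3)*(1 - 1*5))*1957 = (√9*(1 - 5))*1957 = (3*(-4))*1957 = -12*1957 = -23484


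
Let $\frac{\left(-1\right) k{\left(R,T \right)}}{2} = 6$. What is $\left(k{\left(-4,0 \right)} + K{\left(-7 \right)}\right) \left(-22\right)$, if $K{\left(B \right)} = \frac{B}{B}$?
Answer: $242$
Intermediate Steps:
$K{\left(B \right)} = 1$
$k{\left(R,T \right)} = -12$ ($k{\left(R,T \right)} = \left(-2\right) 6 = -12$)
$\left(k{\left(-4,0 \right)} + K{\left(-7 \right)}\right) \left(-22\right) = \left(-12 + 1\right) \left(-22\right) = \left(-11\right) \left(-22\right) = 242$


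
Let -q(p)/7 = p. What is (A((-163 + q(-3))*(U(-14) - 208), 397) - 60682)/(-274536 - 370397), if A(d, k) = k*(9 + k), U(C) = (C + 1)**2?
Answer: -100500/644933 ≈ -0.15583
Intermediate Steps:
U(C) = (1 + C)**2
q(p) = -7*p
(A((-163 + q(-3))*(U(-14) - 208), 397) - 60682)/(-274536 - 370397) = (397*(9 + 397) - 60682)/(-274536 - 370397) = (397*406 - 60682)/(-644933) = (161182 - 60682)*(-1/644933) = 100500*(-1/644933) = -100500/644933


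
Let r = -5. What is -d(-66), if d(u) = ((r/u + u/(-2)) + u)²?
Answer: -4721929/4356 ≈ -1084.0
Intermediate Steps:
d(u) = (u/2 - 5/u)² (d(u) = ((-5/u + u/(-2)) + u)² = ((-5/u + u*(-½)) + u)² = ((-5/u - u/2) + u)² = (u/2 - 5/u)²)
-d(-66) = -(-10 + (-66)²)²/(4*(-66)²) = -(-10 + 4356)²/(4*4356) = -4346²/(4*4356) = -18887716/(4*4356) = -1*4721929/4356 = -4721929/4356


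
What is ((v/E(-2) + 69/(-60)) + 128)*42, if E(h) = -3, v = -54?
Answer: 60837/10 ≈ 6083.7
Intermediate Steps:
((v/E(-2) + 69/(-60)) + 128)*42 = ((-54/(-3) + 69/(-60)) + 128)*42 = ((-54*(-1/3) + 69*(-1/60)) + 128)*42 = ((18 - 23/20) + 128)*42 = (337/20 + 128)*42 = (2897/20)*42 = 60837/10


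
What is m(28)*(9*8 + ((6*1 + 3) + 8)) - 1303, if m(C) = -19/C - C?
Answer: -107951/28 ≈ -3855.4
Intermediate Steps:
m(C) = -C - 19/C
m(28)*(9*8 + ((6*1 + 3) + 8)) - 1303 = (-1*28 - 19/28)*(9*8 + ((6*1 + 3) + 8)) - 1303 = (-28 - 19*1/28)*(72 + ((6 + 3) + 8)) - 1303 = (-28 - 19/28)*(72 + (9 + 8)) - 1303 = -803*(72 + 17)/28 - 1303 = -803/28*89 - 1303 = -71467/28 - 1303 = -107951/28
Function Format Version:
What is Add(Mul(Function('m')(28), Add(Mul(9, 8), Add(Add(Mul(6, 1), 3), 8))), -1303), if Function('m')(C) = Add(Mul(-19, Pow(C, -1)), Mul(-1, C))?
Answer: Rational(-107951, 28) ≈ -3855.4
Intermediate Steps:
Function('m')(C) = Add(Mul(-1, C), Mul(-19, Pow(C, -1)))
Add(Mul(Function('m')(28), Add(Mul(9, 8), Add(Add(Mul(6, 1), 3), 8))), -1303) = Add(Mul(Add(Mul(-1, 28), Mul(-19, Pow(28, -1))), Add(Mul(9, 8), Add(Add(Mul(6, 1), 3), 8))), -1303) = Add(Mul(Add(-28, Mul(-19, Rational(1, 28))), Add(72, Add(Add(6, 3), 8))), -1303) = Add(Mul(Add(-28, Rational(-19, 28)), Add(72, Add(9, 8))), -1303) = Add(Mul(Rational(-803, 28), Add(72, 17)), -1303) = Add(Mul(Rational(-803, 28), 89), -1303) = Add(Rational(-71467, 28), -1303) = Rational(-107951, 28)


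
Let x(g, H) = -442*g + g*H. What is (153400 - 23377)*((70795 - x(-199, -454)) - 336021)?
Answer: -57669101190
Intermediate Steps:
x(g, H) = -442*g + H*g
(153400 - 23377)*((70795 - x(-199, -454)) - 336021) = (153400 - 23377)*((70795 - (-199)*(-442 - 454)) - 336021) = 130023*((70795 - (-199)*(-896)) - 336021) = 130023*((70795 - 1*178304) - 336021) = 130023*((70795 - 178304) - 336021) = 130023*(-107509 - 336021) = 130023*(-443530) = -57669101190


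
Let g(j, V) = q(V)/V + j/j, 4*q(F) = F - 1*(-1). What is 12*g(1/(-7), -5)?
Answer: 72/5 ≈ 14.400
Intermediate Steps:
q(F) = ¼ + F/4 (q(F) = (F - 1*(-1))/4 = (F + 1)/4 = (1 + F)/4 = ¼ + F/4)
g(j, V) = 1 + (¼ + V/4)/V (g(j, V) = (¼ + V/4)/V + j/j = (¼ + V/4)/V + 1 = 1 + (¼ + V/4)/V)
12*g(1/(-7), -5) = 12*((¼)*(1 + 5*(-5))/(-5)) = 12*((¼)*(-⅕)*(1 - 25)) = 12*((¼)*(-⅕)*(-24)) = 12*(6/5) = 72/5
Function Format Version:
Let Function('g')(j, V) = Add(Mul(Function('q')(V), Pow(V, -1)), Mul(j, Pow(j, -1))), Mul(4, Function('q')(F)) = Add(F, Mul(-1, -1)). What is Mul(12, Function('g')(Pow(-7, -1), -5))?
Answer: Rational(72, 5) ≈ 14.400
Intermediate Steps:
Function('q')(F) = Add(Rational(1, 4), Mul(Rational(1, 4), F)) (Function('q')(F) = Mul(Rational(1, 4), Add(F, Mul(-1, -1))) = Mul(Rational(1, 4), Add(F, 1)) = Mul(Rational(1, 4), Add(1, F)) = Add(Rational(1, 4), Mul(Rational(1, 4), F)))
Function('g')(j, V) = Add(1, Mul(Pow(V, -1), Add(Rational(1, 4), Mul(Rational(1, 4), V)))) (Function('g')(j, V) = Add(Mul(Add(Rational(1, 4), Mul(Rational(1, 4), V)), Pow(V, -1)), Mul(j, Pow(j, -1))) = Add(Mul(Pow(V, -1), Add(Rational(1, 4), Mul(Rational(1, 4), V))), 1) = Add(1, Mul(Pow(V, -1), Add(Rational(1, 4), Mul(Rational(1, 4), V)))))
Mul(12, Function('g')(Pow(-7, -1), -5)) = Mul(12, Mul(Rational(1, 4), Pow(-5, -1), Add(1, Mul(5, -5)))) = Mul(12, Mul(Rational(1, 4), Rational(-1, 5), Add(1, -25))) = Mul(12, Mul(Rational(1, 4), Rational(-1, 5), -24)) = Mul(12, Rational(6, 5)) = Rational(72, 5)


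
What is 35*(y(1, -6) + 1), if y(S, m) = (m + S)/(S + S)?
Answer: -105/2 ≈ -52.500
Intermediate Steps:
y(S, m) = (S + m)/(2*S) (y(S, m) = (S + m)/((2*S)) = (S + m)*(1/(2*S)) = (S + m)/(2*S))
35*(y(1, -6) + 1) = 35*((½)*(1 - 6)/1 + 1) = 35*((½)*1*(-5) + 1) = 35*(-5/2 + 1) = 35*(-3/2) = -105/2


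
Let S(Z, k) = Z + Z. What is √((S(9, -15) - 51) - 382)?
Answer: I*√415 ≈ 20.372*I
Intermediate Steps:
S(Z, k) = 2*Z
√((S(9, -15) - 51) - 382) = √((2*9 - 51) - 382) = √((18 - 51) - 382) = √(-33 - 382) = √(-415) = I*√415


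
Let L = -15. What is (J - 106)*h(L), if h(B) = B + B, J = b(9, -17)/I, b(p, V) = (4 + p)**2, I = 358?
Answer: 566685/179 ≈ 3165.8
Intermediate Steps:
J = 169/358 (J = (4 + 9)**2/358 = 13**2*(1/358) = 169*(1/358) = 169/358 ≈ 0.47207)
h(B) = 2*B
(J - 106)*h(L) = (169/358 - 106)*(2*(-15)) = -37779/358*(-30) = 566685/179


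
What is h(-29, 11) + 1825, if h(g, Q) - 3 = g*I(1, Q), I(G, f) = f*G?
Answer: 1509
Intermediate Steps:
I(G, f) = G*f
h(g, Q) = 3 + Q*g (h(g, Q) = 3 + g*(1*Q) = 3 + g*Q = 3 + Q*g)
h(-29, 11) + 1825 = (3 + 11*(-29)) + 1825 = (3 - 319) + 1825 = -316 + 1825 = 1509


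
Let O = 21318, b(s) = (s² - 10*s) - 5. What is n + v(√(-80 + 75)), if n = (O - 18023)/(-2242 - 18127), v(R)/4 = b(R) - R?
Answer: -818055/20369 - 44*I*√5 ≈ -40.162 - 98.387*I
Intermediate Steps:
b(s) = -5 + s² - 10*s
v(R) = -20 - 44*R + 4*R² (v(R) = 4*((-5 + R² - 10*R) - R) = 4*(-5 + R² - 11*R) = -20 - 44*R + 4*R²)
n = -3295/20369 (n = (21318 - 18023)/(-2242 - 18127) = 3295/(-20369) = 3295*(-1/20369) = -3295/20369 ≈ -0.16177)
n + v(√(-80 + 75)) = -3295/20369 + (-20 - 44*√(-80 + 75) + 4*(√(-80 + 75))²) = -3295/20369 + (-20 - 44*I*√5 + 4*(√(-5))²) = -3295/20369 + (-20 - 44*I*√5 + 4*(I*√5)²) = -3295/20369 + (-20 - 44*I*√5 + 4*(-5)) = -3295/20369 + (-20 - 44*I*√5 - 20) = -3295/20369 + (-40 - 44*I*√5) = -818055/20369 - 44*I*√5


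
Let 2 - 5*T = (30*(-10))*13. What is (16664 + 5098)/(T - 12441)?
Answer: -108810/58303 ≈ -1.8663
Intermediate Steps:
T = 3902/5 (T = ⅖ - 30*(-10)*13/5 = ⅖ - (-60)*13 = ⅖ - ⅕*(-3900) = ⅖ + 780 = 3902/5 ≈ 780.40)
(16664 + 5098)/(T - 12441) = (16664 + 5098)/(3902/5 - 12441) = 21762/(-58303/5) = 21762*(-5/58303) = -108810/58303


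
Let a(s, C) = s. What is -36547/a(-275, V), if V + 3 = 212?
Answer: 36547/275 ≈ 132.90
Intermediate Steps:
V = 209 (V = -3 + 212 = 209)
-36547/a(-275, V) = -36547/(-275) = -36547*(-1/275) = 36547/275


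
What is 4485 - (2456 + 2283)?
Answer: -254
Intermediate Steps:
4485 - (2456 + 2283) = 4485 - 1*4739 = 4485 - 4739 = -254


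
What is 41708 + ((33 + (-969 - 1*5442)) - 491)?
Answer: 34839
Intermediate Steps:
41708 + ((33 + (-969 - 1*5442)) - 491) = 41708 + ((33 + (-969 - 5442)) - 491) = 41708 + ((33 - 6411) - 491) = 41708 + (-6378 - 491) = 41708 - 6869 = 34839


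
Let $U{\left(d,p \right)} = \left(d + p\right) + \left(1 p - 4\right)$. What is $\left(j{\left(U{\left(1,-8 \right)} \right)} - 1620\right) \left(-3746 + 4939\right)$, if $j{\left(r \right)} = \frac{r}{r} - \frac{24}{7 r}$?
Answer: $- \frac{256856479}{133} \approx -1.9313 \cdot 10^{6}$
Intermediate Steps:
$U{\left(d,p \right)} = -4 + d + 2 p$ ($U{\left(d,p \right)} = \left(d + p\right) + \left(p - 4\right) = \left(d + p\right) + \left(-4 + p\right) = -4 + d + 2 p$)
$j{\left(r \right)} = 1 - \frac{24}{7 r}$ ($j{\left(r \right)} = 1 - 24 \frac{1}{7 r} = 1 - \frac{24}{7 r}$)
$\left(j{\left(U{\left(1,-8 \right)} \right)} - 1620\right) \left(-3746 + 4939\right) = \left(\frac{- \frac{24}{7} + \left(-4 + 1 + 2 \left(-8\right)\right)}{-4 + 1 + 2 \left(-8\right)} - 1620\right) \left(-3746 + 4939\right) = \left(\frac{- \frac{24}{7} - 19}{-4 + 1 - 16} - 1620\right) 1193 = \left(\frac{- \frac{24}{7} - 19}{-19} - 1620\right) 1193 = \left(\left(- \frac{1}{19}\right) \left(- \frac{157}{7}\right) - 1620\right) 1193 = \left(\frac{157}{133} - 1620\right) 1193 = \left(- \frac{215303}{133}\right) 1193 = - \frac{256856479}{133}$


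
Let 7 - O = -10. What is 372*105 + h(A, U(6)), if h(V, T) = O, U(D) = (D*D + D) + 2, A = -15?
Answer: 39077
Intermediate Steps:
O = 17 (O = 7 - 1*(-10) = 7 + 10 = 17)
U(D) = 2 + D + D² (U(D) = (D² + D) + 2 = (D + D²) + 2 = 2 + D + D²)
h(V, T) = 17
372*105 + h(A, U(6)) = 372*105 + 17 = 39060 + 17 = 39077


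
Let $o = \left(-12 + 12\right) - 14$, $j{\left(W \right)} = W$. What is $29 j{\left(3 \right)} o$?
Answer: $-1218$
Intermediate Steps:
$o = -14$ ($o = 0 - 14 = -14$)
$29 j{\left(3 \right)} o = 29 \cdot 3 \left(-14\right) = 87 \left(-14\right) = -1218$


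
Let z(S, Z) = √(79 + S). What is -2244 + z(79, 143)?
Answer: -2244 + √158 ≈ -2231.4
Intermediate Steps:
-2244 + z(79, 143) = -2244 + √(79 + 79) = -2244 + √158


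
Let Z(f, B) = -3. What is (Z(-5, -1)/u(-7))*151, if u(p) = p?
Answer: 453/7 ≈ 64.714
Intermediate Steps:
(Z(-5, -1)/u(-7))*151 = (-3/(-7))*151 = -⅐*(-3)*151 = (3/7)*151 = 453/7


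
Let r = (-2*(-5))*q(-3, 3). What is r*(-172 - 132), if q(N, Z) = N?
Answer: 9120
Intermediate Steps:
r = -30 (r = -2*(-5)*(-3) = 10*(-3) = -30)
r*(-172 - 132) = -30*(-172 - 132) = -30*(-304) = 9120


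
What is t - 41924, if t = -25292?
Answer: -67216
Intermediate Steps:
t - 41924 = -25292 - 41924 = -67216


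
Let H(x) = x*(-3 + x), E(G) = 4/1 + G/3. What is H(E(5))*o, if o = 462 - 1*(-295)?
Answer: 102952/9 ≈ 11439.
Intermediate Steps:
E(G) = 4 + G/3 (E(G) = 4*1 + G*(⅓) = 4 + G/3)
o = 757 (o = 462 + 295 = 757)
H(E(5))*o = ((4 + (⅓)*5)*(-3 + (4 + (⅓)*5)))*757 = ((4 + 5/3)*(-3 + (4 + 5/3)))*757 = (17*(-3 + 17/3)/3)*757 = ((17/3)*(8/3))*757 = (136/9)*757 = 102952/9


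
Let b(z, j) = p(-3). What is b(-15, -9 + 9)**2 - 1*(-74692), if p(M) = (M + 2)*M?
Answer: 74701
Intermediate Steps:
p(M) = M*(2 + M) (p(M) = (2 + M)*M = M*(2 + M))
b(z, j) = 3 (b(z, j) = -3*(2 - 3) = -3*(-1) = 3)
b(-15, -9 + 9)**2 - 1*(-74692) = 3**2 - 1*(-74692) = 9 + 74692 = 74701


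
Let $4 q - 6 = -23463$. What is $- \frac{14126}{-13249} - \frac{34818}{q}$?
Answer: $\frac{103646110}{14799133} \approx 7.0035$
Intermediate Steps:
$q = - \frac{23457}{4}$ ($q = \frac{3}{2} + \frac{1}{4} \left(-23463\right) = \frac{3}{2} - \frac{23463}{4} = - \frac{23457}{4} \approx -5864.3$)
$- \frac{14126}{-13249} - \frac{34818}{q} = - \frac{14126}{-13249} - \frac{34818}{- \frac{23457}{4}} = \left(-14126\right) \left(- \frac{1}{13249}\right) - - \frac{6632}{1117} = \frac{14126}{13249} + \frac{6632}{1117} = \frac{103646110}{14799133}$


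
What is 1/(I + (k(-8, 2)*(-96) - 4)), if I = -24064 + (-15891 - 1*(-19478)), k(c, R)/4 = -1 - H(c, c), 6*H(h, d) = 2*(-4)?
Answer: -1/20609 ≈ -4.8522e-5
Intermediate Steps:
H(h, d) = -4/3 (H(h, d) = (2*(-4))/6 = (⅙)*(-8) = -4/3)
k(c, R) = 4/3 (k(c, R) = 4*(-1 - 1*(-4/3)) = 4*(-1 + 4/3) = 4*(⅓) = 4/3)
I = -20477 (I = -24064 + (-15891 + 19478) = -24064 + 3587 = -20477)
1/(I + (k(-8, 2)*(-96) - 4)) = 1/(-20477 + ((4/3)*(-96) - 4)) = 1/(-20477 + (-128 - 4)) = 1/(-20477 - 132) = 1/(-20609) = -1/20609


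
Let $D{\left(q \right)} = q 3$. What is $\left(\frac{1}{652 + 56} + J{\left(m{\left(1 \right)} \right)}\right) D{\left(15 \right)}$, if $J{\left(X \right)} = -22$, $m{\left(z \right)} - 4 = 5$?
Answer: $- \frac{233625}{236} \approx -989.94$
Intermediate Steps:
$m{\left(z \right)} = 9$ ($m{\left(z \right)} = 4 + 5 = 9$)
$D{\left(q \right)} = 3 q$
$\left(\frac{1}{652 + 56} + J{\left(m{\left(1 \right)} \right)}\right) D{\left(15 \right)} = \left(\frac{1}{652 + 56} - 22\right) 3 \cdot 15 = \left(\frac{1}{708} - 22\right) 45 = \left(- \frac{15575}{708}\right) 45 = - \frac{233625}{236}$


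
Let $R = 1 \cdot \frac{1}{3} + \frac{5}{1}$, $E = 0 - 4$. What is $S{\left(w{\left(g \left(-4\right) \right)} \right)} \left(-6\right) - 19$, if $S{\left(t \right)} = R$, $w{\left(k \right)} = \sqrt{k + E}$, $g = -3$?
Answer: $-51$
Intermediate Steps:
$E = -4$ ($E = 0 - 4 = -4$)
$w{\left(k \right)} = \sqrt{-4 + k}$ ($w{\left(k \right)} = \sqrt{k - 4} = \sqrt{-4 + k}$)
$R = \frac{16}{3}$ ($R = 1 \cdot \frac{1}{3} + 5 \cdot 1 = \frac{1}{3} + 5 = \frac{16}{3} \approx 5.3333$)
$S{\left(t \right)} = \frac{16}{3}$
$S{\left(w{\left(g \left(-4\right) \right)} \right)} \left(-6\right) - 19 = \frac{16}{3} \left(-6\right) - 19 = -32 - 19 = -51$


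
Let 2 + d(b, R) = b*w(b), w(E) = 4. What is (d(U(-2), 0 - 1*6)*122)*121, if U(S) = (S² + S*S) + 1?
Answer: 501908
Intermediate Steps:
U(S) = 1 + 2*S² (U(S) = (S² + S²) + 1 = 2*S² + 1 = 1 + 2*S²)
d(b, R) = -2 + 4*b (d(b, R) = -2 + b*4 = -2 + 4*b)
(d(U(-2), 0 - 1*6)*122)*121 = ((-2 + 4*(1 + 2*(-2)²))*122)*121 = ((-2 + 4*(1 + 2*4))*122)*121 = ((-2 + 4*(1 + 8))*122)*121 = ((-2 + 4*9)*122)*121 = ((-2 + 36)*122)*121 = (34*122)*121 = 4148*121 = 501908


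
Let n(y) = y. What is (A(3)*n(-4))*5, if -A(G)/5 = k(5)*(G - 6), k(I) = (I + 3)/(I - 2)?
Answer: -800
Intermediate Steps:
k(I) = (3 + I)/(-2 + I)
A(G) = 80 - 40*G/3 (A(G) = -5*(3 + 5)/(-2 + 5)*(G - 6) = -5*8/3*(-6 + G) = -5*(1/3)*8*(-6 + G) = -40*(-6 + G)/3 = -5*(-16 + 8*G/3) = 80 - 40*G/3)
(A(3)*n(-4))*5 = ((80 - 40/3*3)*(-4))*5 = ((80 - 40)*(-4))*5 = (40*(-4))*5 = -160*5 = -800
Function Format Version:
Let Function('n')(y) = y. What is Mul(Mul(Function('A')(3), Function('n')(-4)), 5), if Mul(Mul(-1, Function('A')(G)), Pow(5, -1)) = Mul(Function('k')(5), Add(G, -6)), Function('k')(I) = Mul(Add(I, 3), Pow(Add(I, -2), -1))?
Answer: -800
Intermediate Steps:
Function('k')(I) = Mul(Pow(Add(-2, I), -1), Add(3, I)) (Function('k')(I) = Mul(Add(3, I), Pow(Add(-2, I), -1)) = Mul(Pow(Add(-2, I), -1), Add(3, I)))
Function('A')(G) = Add(80, Mul(Rational(-40, 3), G)) (Function('A')(G) = Mul(-5, Mul(Mul(Pow(Add(-2, 5), -1), Add(3, 5)), Add(G, -6))) = Mul(-5, Mul(Mul(Pow(3, -1), 8), Add(-6, G))) = Mul(-5, Mul(Mul(Rational(1, 3), 8), Add(-6, G))) = Mul(-5, Mul(Rational(8, 3), Add(-6, G))) = Mul(-5, Add(-16, Mul(Rational(8, 3), G))) = Add(80, Mul(Rational(-40, 3), G)))
Mul(Mul(Function('A')(3), Function('n')(-4)), 5) = Mul(Mul(Add(80, Mul(Rational(-40, 3), 3)), -4), 5) = Mul(Mul(Add(80, -40), -4), 5) = Mul(Mul(40, -4), 5) = Mul(-160, 5) = -800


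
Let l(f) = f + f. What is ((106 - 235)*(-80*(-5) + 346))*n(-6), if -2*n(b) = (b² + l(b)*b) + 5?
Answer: 5437221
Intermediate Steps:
l(f) = 2*f
n(b) = -5/2 - 3*b²/2 (n(b) = -((b² + (2*b)*b) + 5)/2 = -((b² + 2*b²) + 5)/2 = -(3*b² + 5)/2 = -(5 + 3*b²)/2 = -5/2 - 3*b²/2)
((106 - 235)*(-80*(-5) + 346))*n(-6) = ((106 - 235)*(-80*(-5) + 346))*(-5/2 - 3/2*(-6)²) = (-129*(400 + 346))*(-5/2 - 3/2*36) = (-129*746)*(-5/2 - 54) = -96234*(-113/2) = 5437221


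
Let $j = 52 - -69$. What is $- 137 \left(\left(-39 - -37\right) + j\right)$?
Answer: $-16303$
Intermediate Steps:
$j = 121$ ($j = 52 + 69 = 121$)
$- 137 \left(\left(-39 - -37\right) + j\right) = - 137 \left(\left(-39 - -37\right) + 121\right) = - 137 \left(\left(-39 + 37\right) + 121\right) = - 137 \left(-2 + 121\right) = \left(-137\right) 119 = -16303$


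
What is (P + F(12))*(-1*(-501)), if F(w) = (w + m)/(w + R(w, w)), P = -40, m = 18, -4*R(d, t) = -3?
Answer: -320640/17 ≈ -18861.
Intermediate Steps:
R(d, t) = ¾ (R(d, t) = -¼*(-3) = ¾)
F(w) = (18 + w)/(¾ + w) (F(w) = (w + 18)/(w + ¾) = (18 + w)/(¾ + w))
(P + F(12))*(-1*(-501)) = (-40 + 4*(18 + 12)/(3 + 4*12))*(-1*(-501)) = (-40 + 4*30/(3 + 48))*501 = (-40 + 4*30/51)*501 = (-40 + 4*(1/51)*30)*501 = (-40 + 40/17)*501 = -640/17*501 = -320640/17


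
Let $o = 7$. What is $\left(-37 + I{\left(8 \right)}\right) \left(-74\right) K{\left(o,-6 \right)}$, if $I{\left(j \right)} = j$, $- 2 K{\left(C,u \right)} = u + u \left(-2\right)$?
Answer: $-6438$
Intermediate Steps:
$K{\left(C,u \right)} = \frac{u}{2}$ ($K{\left(C,u \right)} = - \frac{u + u \left(-2\right)}{2} = - \frac{u - 2 u}{2} = - \frac{\left(-1\right) u}{2} = \frac{u}{2}$)
$\left(-37 + I{\left(8 \right)}\right) \left(-74\right) K{\left(o,-6 \right)} = \left(-37 + 8\right) \left(-74\right) \frac{1}{2} \left(-6\right) = \left(-29\right) \left(-74\right) \left(-3\right) = 2146 \left(-3\right) = -6438$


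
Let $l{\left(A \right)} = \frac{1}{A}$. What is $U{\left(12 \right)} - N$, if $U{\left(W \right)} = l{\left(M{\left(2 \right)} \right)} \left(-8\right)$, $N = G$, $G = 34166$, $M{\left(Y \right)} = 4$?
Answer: $-34168$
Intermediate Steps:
$N = 34166$
$U{\left(W \right)} = -2$ ($U{\left(W \right)} = \frac{1}{4} \left(-8\right) = -2$)
$U{\left(12 \right)} - N = -2 - 34166 = -34168$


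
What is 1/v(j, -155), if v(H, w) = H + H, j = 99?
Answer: 1/198 ≈ 0.0050505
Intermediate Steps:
v(H, w) = 2*H
1/v(j, -155) = 1/(2*99) = 1/198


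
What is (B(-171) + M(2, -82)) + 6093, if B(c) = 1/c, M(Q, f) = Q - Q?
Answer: 1041902/171 ≈ 6093.0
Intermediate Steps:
M(Q, f) = 0
(B(-171) + M(2, -82)) + 6093 = (1/(-171) + 0) + 6093 = (-1/171 + 0) + 6093 = -1/171 + 6093 = 1041902/171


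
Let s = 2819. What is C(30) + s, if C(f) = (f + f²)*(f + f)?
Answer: 58619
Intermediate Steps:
C(f) = 2*f*(f + f²) (C(f) = (f + f²)*(2*f) = 2*f*(f + f²))
C(30) + s = 2*30²*(1 + 30) + 2819 = 2*900*31 + 2819 = 55800 + 2819 = 58619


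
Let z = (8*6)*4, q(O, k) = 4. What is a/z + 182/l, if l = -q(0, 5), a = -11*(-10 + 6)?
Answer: -2173/48 ≈ -45.271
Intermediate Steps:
a = 44 (a = -11*(-4) = 44)
z = 192 (z = 48*4 = 192)
l = -4 (l = -1*4 = -4)
a/z + 182/l = 44/192 + 182/(-4) = 44*(1/192) + 182*(-¼) = 11/48 - 91/2 = -2173/48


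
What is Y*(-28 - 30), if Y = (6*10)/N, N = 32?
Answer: -435/4 ≈ -108.75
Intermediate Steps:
Y = 15/8 (Y = (6*10)/32 = 60*(1/32) = 15/8 ≈ 1.8750)
Y*(-28 - 30) = 15*(-28 - 30)/8 = (15/8)*(-58) = -435/4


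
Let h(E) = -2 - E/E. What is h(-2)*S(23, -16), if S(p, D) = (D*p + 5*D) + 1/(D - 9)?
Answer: 33603/25 ≈ 1344.1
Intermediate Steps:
S(p, D) = 1/(-9 + D) + 5*D + D*p (S(p, D) = (5*D + D*p) + 1/(-9 + D) = 1/(-9 + D) + 5*D + D*p)
h(E) = -3 (h(E) = -2 - 1*1 = -2 - 1 = -3)
h(-2)*S(23, -16) = -3*(1 - 45*(-16) + 5*(-16)² + 23*(-16)² - 9*(-16)*23)/(-9 - 16) = -3*(1 + 720 + 5*256 + 23*256 + 3312)/(-25) = -(-3)*(1 + 720 + 1280 + 5888 + 3312)/25 = -(-3)*11201/25 = -3*(-11201/25) = 33603/25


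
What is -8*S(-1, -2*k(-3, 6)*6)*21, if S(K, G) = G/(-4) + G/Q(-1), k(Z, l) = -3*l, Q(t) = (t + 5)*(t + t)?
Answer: 13608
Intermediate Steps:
Q(t) = 2*t*(5 + t) (Q(t) = (5 + t)*(2*t) = 2*t*(5 + t))
S(K, G) = -3*G/8 (S(K, G) = G/(-4) + G/((2*(-1)*(5 - 1))) = G*(-1/4) + G/((2*(-1)*4)) = -G/4 + G/(-8) = -G/4 + G*(-1/8) = -G/4 - G/8 = -3*G/8)
-8*S(-1, -2*k(-3, 6)*6)*21 = -(-3)*-(-6)*6*6*21 = -(-3)*-2*(-18)*6*21 = -(-3)*36*6*21 = -(-3)*216*21 = -8*(-81)*21 = 648*21 = 13608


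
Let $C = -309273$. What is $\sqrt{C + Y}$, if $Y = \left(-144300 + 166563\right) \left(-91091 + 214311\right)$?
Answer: $81 \sqrt{418067} \approx 52373.0$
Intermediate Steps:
$Y = 2743246860$ ($Y = 22263 \cdot 123220 = 2743246860$)
$\sqrt{C + Y} = \sqrt{-309273 + 2743246860} = \sqrt{2742937587} = 81 \sqrt{418067}$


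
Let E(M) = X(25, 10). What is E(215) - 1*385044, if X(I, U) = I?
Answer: -385019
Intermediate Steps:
E(M) = 25
E(215) - 1*385044 = 25 - 1*385044 = 25 - 385044 = -385019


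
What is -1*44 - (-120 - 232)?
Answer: 308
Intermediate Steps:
-1*44 - (-120 - 232) = -44 - 1*(-352) = -44 + 352 = 308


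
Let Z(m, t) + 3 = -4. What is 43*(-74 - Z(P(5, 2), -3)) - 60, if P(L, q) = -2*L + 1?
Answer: -2941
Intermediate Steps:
P(L, q) = 1 - 2*L
Z(m, t) = -7 (Z(m, t) = -3 - 4 = -7)
43*(-74 - Z(P(5, 2), -3)) - 60 = 43*(-74 - 1*(-7)) - 60 = 43*(-74 + 7) - 60 = 43*(-67) - 60 = -2881 - 60 = -2941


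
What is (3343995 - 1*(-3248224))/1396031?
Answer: 6592219/1396031 ≈ 4.7221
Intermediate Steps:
(3343995 - 1*(-3248224))/1396031 = (3343995 + 3248224)*(1/1396031) = 6592219*(1/1396031) = 6592219/1396031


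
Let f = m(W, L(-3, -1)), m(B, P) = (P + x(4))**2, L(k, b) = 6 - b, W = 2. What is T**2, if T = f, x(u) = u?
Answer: 14641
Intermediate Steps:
m(B, P) = (4 + P)**2 (m(B, P) = (P + 4)**2 = (4 + P)**2)
f = 121 (f = (4 + (6 - 1*(-1)))**2 = (4 + (6 + 1))**2 = (4 + 7)**2 = 11**2 = 121)
T = 121
T**2 = 121**2 = 14641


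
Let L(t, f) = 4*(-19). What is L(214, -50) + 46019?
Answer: 45943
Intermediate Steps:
L(t, f) = -76
L(214, -50) + 46019 = -76 + 46019 = 45943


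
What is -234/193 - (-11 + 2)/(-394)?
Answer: -93933/76042 ≈ -1.2353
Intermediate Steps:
-234/193 - (-11 + 2)/(-394) = -234*1/193 - 1*(-9)*(-1/394) = -234/193 + 9*(-1/394) = -234/193 - 9/394 = -93933/76042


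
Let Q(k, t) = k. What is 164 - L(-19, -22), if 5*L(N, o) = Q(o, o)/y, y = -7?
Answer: 5718/35 ≈ 163.37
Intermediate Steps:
L(N, o) = -o/35 (L(N, o) = (o/(-7))/5 = (o*(-⅐))/5 = (-o/7)/5 = -o/35)
164 - L(-19, -22) = 164 - (-1)*(-22)/35 = 164 - 1*22/35 = 164 - 22/35 = 5718/35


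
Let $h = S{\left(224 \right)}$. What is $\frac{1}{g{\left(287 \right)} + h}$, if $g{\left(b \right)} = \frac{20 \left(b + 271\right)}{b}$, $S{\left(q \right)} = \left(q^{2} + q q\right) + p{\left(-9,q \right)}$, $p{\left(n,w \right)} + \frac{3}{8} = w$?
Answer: $\frac{2296}{231010915} \approx 9.9389 \cdot 10^{-6}$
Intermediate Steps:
$p{\left(n,w \right)} = - \frac{3}{8} + w$
$S{\left(q \right)} = - \frac{3}{8} + q + 2 q^{2}$ ($S{\left(q \right)} = \left(q^{2} + q q\right) + \left(- \frac{3}{8} + q\right) = \left(q^{2} + q^{2}\right) + \left(- \frac{3}{8} + q\right) = 2 q^{2} + \left(- \frac{3}{8} + q\right) = - \frac{3}{8} + q + 2 q^{2}$)
$h = \frac{804605}{8}$ ($h = - \frac{3}{8} + 224 + 2 \cdot 224^{2} = - \frac{3}{8} + 224 + 2 \cdot 50176 = - \frac{3}{8} + 224 + 100352 = \frac{804605}{8} \approx 1.0058 \cdot 10^{5}$)
$g{\left(b \right)} = \frac{5420 + 20 b}{b}$ ($g{\left(b \right)} = \frac{20 \left(271 + b\right)}{b} = \frac{5420 + 20 b}{b}$)
$\frac{1}{g{\left(287 \right)} + h} = \frac{1}{\left(20 + \frac{5420}{287}\right) + \frac{804605}{8}} = \frac{1}{\frac{11160}{287} + \frac{804605}{8}} = \frac{1}{\frac{231010915}{2296}} = \frac{2296}{231010915}$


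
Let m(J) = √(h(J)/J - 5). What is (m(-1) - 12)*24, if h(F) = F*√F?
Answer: -288 + 24*√(-5 + I) ≈ -282.66 + 53.931*I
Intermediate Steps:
h(F) = F^(3/2)
m(J) = √(-5 + √J) (m(J) = √(J^(3/2)/J - 5) = √(√J - 5) = √(-5 + √J))
(m(-1) - 12)*24 = (√(-5 + √(-1)) - 12)*24 = (√(-5 + I) - 12)*24 = (-12 + √(-5 + I))*24 = -288 + 24*√(-5 + I)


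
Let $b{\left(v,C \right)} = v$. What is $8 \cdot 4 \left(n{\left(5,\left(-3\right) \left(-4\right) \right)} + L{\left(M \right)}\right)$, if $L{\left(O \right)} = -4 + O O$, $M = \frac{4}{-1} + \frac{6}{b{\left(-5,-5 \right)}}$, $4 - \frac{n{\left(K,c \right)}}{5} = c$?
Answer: $- \frac{13568}{25} \approx -542.72$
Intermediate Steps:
$n{\left(K,c \right)} = 20 - 5 c$
$M = - \frac{26}{5}$ ($M = \frac{4}{-1} + \frac{6}{-5} = 4 \left(-1\right) + 6 \left(- \frac{1}{5}\right) = -4 - \frac{6}{5} = - \frac{26}{5} \approx -5.2$)
$L{\left(O \right)} = -4 + O^{2}$
$8 \cdot 4 \left(n{\left(5,\left(-3\right) \left(-4\right) \right)} + L{\left(M \right)}\right) = 8 \cdot 4 \left(\left(20 - 5 \left(\left(-3\right) \left(-4\right)\right)\right) - \left(4 - \left(- \frac{26}{5}\right)^{2}\right)\right) = 32 \left(\left(20 - 60\right) + \left(-4 + \frac{676}{25}\right)\right) = 32 \left(\left(20 - 60\right) + \frac{576}{25}\right) = 32 \left(-40 + \frac{576}{25}\right) = 32 \left(- \frac{424}{25}\right) = - \frac{13568}{25}$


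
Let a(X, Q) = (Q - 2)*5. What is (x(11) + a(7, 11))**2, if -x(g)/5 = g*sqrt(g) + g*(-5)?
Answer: 135675 - 35200*sqrt(11) ≈ 18930.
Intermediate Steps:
x(g) = -5*g**(3/2) + 25*g (x(g) = -5*(g*sqrt(g) + g*(-5)) = -5*(g**(3/2) - 5*g) = -5*g**(3/2) + 25*g)
a(X, Q) = -10 + 5*Q (a(X, Q) = (-2 + Q)*5 = -10 + 5*Q)
(x(11) + a(7, 11))**2 = ((-55*sqrt(11) + 25*11) + (-10 + 5*11))**2 = ((-55*sqrt(11) + 275) + (-10 + 55))**2 = ((-55*sqrt(11) + 275) + 45)**2 = ((275 - 55*sqrt(11)) + 45)**2 = (320 - 55*sqrt(11))**2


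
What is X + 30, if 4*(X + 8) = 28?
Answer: 29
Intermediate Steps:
X = -1 (X = -8 + (¼)*28 = -8 + 7 = -1)
X + 30 = -1 + 30 = 29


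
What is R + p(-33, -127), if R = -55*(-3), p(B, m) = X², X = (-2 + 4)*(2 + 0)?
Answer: 181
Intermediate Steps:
X = 4 (X = 2*2 = 4)
p(B, m) = 16 (p(B, m) = 4² = 16)
R = 165
R + p(-33, -127) = 165 + 16 = 181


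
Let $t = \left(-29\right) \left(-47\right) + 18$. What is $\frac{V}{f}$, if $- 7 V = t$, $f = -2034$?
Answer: $\frac{1381}{14238} \approx 0.096994$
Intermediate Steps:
$t = 1381$ ($t = 1363 + 18 = 1381$)
$V = - \frac{1381}{7}$ ($V = \left(- \frac{1}{7}\right) 1381 = - \frac{1381}{7} \approx -197.29$)
$\frac{V}{f} = - \frac{1381}{7 \left(-2034\right)} = \left(- \frac{1381}{7}\right) \left(- \frac{1}{2034}\right) = \frac{1381}{14238}$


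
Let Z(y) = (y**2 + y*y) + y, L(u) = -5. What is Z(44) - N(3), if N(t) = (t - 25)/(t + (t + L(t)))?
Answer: 3938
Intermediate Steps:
Z(y) = y + 2*y**2 (Z(y) = (y**2 + y**2) + y = 2*y**2 + y = y + 2*y**2)
N(t) = (-25 + t)/(-5 + 2*t) (N(t) = (t - 25)/(t + (t - 5)) = (-25 + t)/(t + (-5 + t)) = (-25 + t)/(-5 + 2*t))
Z(44) - N(3) = 44*(1 + 2*44) - (-25 + 3)/(-5 + 2*3) = 44*(1 + 88) - (-22)/(-5 + 6) = 44*89 - (-22)/1 = 3916 - (-22) = 3916 - 1*(-22) = 3916 + 22 = 3938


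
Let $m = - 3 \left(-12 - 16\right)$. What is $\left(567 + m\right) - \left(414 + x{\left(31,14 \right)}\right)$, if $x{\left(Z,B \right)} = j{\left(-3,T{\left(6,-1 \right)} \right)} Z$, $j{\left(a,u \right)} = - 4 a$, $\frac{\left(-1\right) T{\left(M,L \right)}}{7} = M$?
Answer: $-135$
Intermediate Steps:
$T{\left(M,L \right)} = - 7 M$
$x{\left(Z,B \right)} = 12 Z$ ($x{\left(Z,B \right)} = \left(-4\right) \left(-3\right) Z = 12 Z$)
$m = 84$ ($m = \left(-3\right) \left(-28\right) = 84$)
$\left(567 + m\right) - \left(414 + x{\left(31,14 \right)}\right) = \left(567 + 84\right) - \left(414 + 12 \cdot 31\right) = 651 - 786 = -135$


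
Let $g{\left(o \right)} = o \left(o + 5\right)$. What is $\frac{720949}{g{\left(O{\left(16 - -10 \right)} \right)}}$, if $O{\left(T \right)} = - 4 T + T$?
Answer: $\frac{720949}{5694} \approx 126.62$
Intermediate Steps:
$O{\left(T \right)} = - 3 T$
$g{\left(o \right)} = o \left(5 + o\right)$
$\frac{720949}{g{\left(O{\left(16 - -10 \right)} \right)}} = \frac{720949}{- 3 \left(16 - -10\right) \left(5 - 3 \left(16 - -10\right)\right)} = \frac{720949}{- 3 \left(16 + 10\right) \left(5 - 3 \left(16 + 10\right)\right)} = \frac{720949}{\left(-3\right) 26 \left(5 - 78\right)} = \frac{720949}{\left(-78\right) \left(5 - 78\right)} = \frac{720949}{\left(-78\right) \left(-73\right)} = \frac{720949}{5694}$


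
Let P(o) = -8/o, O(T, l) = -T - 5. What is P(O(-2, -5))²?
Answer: 64/9 ≈ 7.1111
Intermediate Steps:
O(T, l) = -5 - T
P(O(-2, -5))² = (-8/(-5 - 1*(-2)))² = (-8/(-5 + 2))² = (-8/(-3))² = (-8*(-⅓))² = (8/3)² = 64/9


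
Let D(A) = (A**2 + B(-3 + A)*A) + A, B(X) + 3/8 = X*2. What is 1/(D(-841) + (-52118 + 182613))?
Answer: 8/18054867 ≈ 4.4309e-7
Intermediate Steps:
B(X) = -3/8 + 2*X (B(X) = -3/8 + X*2 = -3/8 + 2*X)
D(A) = A + A**2 + A*(-51/8 + 2*A) (D(A) = (A**2 + (-3/8 + 2*(-3 + A))*A) + A = (A**2 + (-3/8 + (-6 + 2*A))*A) + A = (A**2 + (-51/8 + 2*A)*A) + A = (A**2 + A*(-51/8 + 2*A)) + A = A + A**2 + A*(-51/8 + 2*A))
1/(D(-841) + (-52118 + 182613)) = 1/((1/8)*(-841)*(-43 + 24*(-841)) + (-52118 + 182613)) = 1/((1/8)*(-841)*(-43 - 20184) + 130495) = 1/((1/8)*(-841)*(-20227) + 130495) = 1/(17010907/8 + 130495) = 1/(18054867/8) = 8/18054867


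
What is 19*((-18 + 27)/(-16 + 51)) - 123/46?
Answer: 3561/1610 ≈ 2.2118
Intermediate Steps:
19*((-18 + 27)/(-16 + 51)) - 123/46 = 19*(9/35) - 123*1/46 = 19*(9*(1/35)) - 123/46 = 19*(9/35) - 123/46 = 171/35 - 123/46 = 3561/1610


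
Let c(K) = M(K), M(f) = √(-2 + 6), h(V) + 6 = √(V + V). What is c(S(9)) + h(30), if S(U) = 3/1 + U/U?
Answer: -4 + 2*√15 ≈ 3.7460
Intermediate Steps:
h(V) = -6 + √2*√V (h(V) = -6 + √(V + V) = -6 + √(2*V) = -6 + √2*√V)
M(f) = 2 (M(f) = √4 = 2)
S(U) = 4 (S(U) = 3*1 + 1 = 3 + 1 = 4)
c(K) = 2
c(S(9)) + h(30) = 2 + (-6 + √2*√30) = 2 + (-6 + 2*√15) = -4 + 2*√15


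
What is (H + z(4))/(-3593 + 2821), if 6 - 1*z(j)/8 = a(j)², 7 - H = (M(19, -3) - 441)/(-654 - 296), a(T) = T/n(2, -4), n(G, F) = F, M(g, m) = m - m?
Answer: -44209/733400 ≈ -0.060279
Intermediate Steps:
M(g, m) = 0
a(T) = -T/4 (a(T) = T/(-4) = T*(-¼) = -T/4)
H = 6209/950 (H = 7 - (0 - 441)/(-654 - 296) = 7 - (-441)/(-950) = 7 - (-441)*(-1)/950 = 7 - 1*441/950 = 7 - 441/950 = 6209/950 ≈ 6.5358)
z(j) = 48 - j²/2 (z(j) = 48 - 8*j²/16 = 48 - j²/2)
(H + z(4))/(-3593 + 2821) = (6209/950 + (48 - ½*4²))/(-3593 + 2821) = (6209/950 + (48 - ½*16))/(-772) = (6209/950 + (48 - 8))*(-1/772) = (6209/950 + 40)*(-1/772) = (44209/950)*(-1/772) = -44209/733400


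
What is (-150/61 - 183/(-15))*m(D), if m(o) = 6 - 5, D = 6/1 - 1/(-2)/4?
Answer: 2971/305 ≈ 9.7410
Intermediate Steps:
D = 49/8 (D = 6*1 - 1*(-½)*(¼) = 6 + (½)*(¼) = 6 + ⅛ = 49/8 ≈ 6.1250)
m(o) = 1
(-150/61 - 183/(-15))*m(D) = (-150/61 - 183/(-15))*1 = (-150*1/61 - 183*(-1/15))*1 = (-150/61 + 61/5)*1 = (2971/305)*1 = 2971/305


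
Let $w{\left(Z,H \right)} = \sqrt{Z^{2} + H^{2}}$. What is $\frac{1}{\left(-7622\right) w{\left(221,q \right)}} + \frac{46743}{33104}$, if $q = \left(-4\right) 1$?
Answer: $\frac{46743}{33104} - \frac{\sqrt{48857}}{372388054} \approx 1.412$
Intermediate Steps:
$q = -4$
$w{\left(Z,H \right)} = \sqrt{H^{2} + Z^{2}}$
$\frac{1}{\left(-7622\right) w{\left(221,q \right)}} + \frac{46743}{33104} = \frac{1}{\left(-7622\right) \sqrt{\left(-4\right)^{2} + 221^{2}}} + \frac{46743}{33104} = - \frac{1}{7622 \sqrt{16 + 48841}} + 46743 \cdot \frac{1}{33104} = - \frac{1}{7622 \sqrt{48857}} + \frac{46743}{33104} = - \frac{\frac{1}{48857} \sqrt{48857}}{7622} + \frac{46743}{33104} = - \frac{\sqrt{48857}}{372388054} + \frac{46743}{33104} = \frac{46743}{33104} - \frac{\sqrt{48857}}{372388054}$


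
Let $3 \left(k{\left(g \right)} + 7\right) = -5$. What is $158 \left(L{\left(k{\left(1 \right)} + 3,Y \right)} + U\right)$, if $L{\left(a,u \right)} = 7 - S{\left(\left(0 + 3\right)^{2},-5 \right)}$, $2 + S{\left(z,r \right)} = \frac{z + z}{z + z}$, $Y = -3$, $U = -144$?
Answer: $-21488$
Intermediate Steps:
$k{\left(g \right)} = - \frac{26}{3}$ ($k{\left(g \right)} = -7 + \frac{1}{3} \left(-5\right) = -7 - \frac{5}{3} = - \frac{26}{3}$)
$S{\left(z,r \right)} = -1$ ($S{\left(z,r \right)} = -2 + \frac{z + z}{z + z} = -2 + \frac{2 z}{2 z} = -2 + 2 z \frac{1}{2 z} = -2 + 1 = -1$)
$L{\left(a,u \right)} = 8$ ($L{\left(a,u \right)} = 7 - -1 = 7 + 1 = 8$)
$158 \left(L{\left(k{\left(1 \right)} + 3,Y \right)} + U\right) = 158 \left(8 - 144\right) = 158 \left(-136\right) = -21488$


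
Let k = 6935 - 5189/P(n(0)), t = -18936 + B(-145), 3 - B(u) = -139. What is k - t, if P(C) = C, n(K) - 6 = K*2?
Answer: 149185/6 ≈ 24864.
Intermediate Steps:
n(K) = 6 + 2*K (n(K) = 6 + K*2 = 6 + 2*K)
B(u) = 142 (B(u) = 3 - 1*(-139) = 3 + 139 = 142)
t = -18794 (t = -18936 + 142 = -18794)
k = 36421/6 (k = 6935 - 5189/(6 + 2*0) = 6935 - 5189/(6 + 0) = 6935 - 5189/6 = 36421/6 ≈ 6070.2)
k - t = 36421/6 - 1*(-18794) = 36421/6 + 18794 = 149185/6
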